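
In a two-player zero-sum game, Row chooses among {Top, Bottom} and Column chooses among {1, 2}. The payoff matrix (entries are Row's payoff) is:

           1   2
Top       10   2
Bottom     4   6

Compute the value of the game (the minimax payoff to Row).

Row minima: Top → 2, Bottom → 4; maximin = 4.
Column maxima: 1 → 10, 2 → 6; minimax = 6.
4 ≠ 6, so there is no saddle point; optimal play is mixed.
Let Row play Top with probability p. Expected payoff against 1: 10p + 4(1−p) = 6p + 4; against 2: 2p + 6(1−p) = −4p + 6.
Setting these equal: 6p + 4 = −4p + 6 ⇒ 10p = 2 ⇒ p = 1/5, and the value is (6)·(1/5) + 4 = 26/5.
For Column: with q = P(1), equating Top's and Bottom's payoffs gives 8q + 2 = −2q + 6 ⇒ q = 2/5.

26/5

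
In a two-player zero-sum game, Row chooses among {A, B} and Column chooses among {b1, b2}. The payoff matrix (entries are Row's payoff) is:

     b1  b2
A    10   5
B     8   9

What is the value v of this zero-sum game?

25/3

Row minima: A → 5, B → 8; maximin = 8.
Column maxima: b1 → 10, b2 → 9; minimax = 9.
8 ≠ 9, so there is no saddle point; optimal play is mixed.
Let Row play A with probability p. Expected payoff against b1: 10p + 8(1−p) = 2p + 8; against b2: 5p + 9(1−p) = −4p + 9.
Setting these equal: 2p + 8 = −4p + 9 ⇒ 6p = 1 ⇒ p = 1/6, and the value is (2)·(1/6) + 8 = 25/3.
For Column: with q = P(b1), equating A's and B's payoffs gives 5q + 5 = −q + 9 ⇒ q = 2/3.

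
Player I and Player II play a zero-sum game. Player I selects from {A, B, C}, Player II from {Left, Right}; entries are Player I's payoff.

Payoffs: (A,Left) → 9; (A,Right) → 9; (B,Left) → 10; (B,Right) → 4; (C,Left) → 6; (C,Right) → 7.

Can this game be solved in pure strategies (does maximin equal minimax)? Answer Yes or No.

Yes

Row minima: A → 9, B → 4, C → 6; maximin = 9.
Column maxima: Left → 10, Right → 9; minimax = 9.
maximin = minimax = 9, so a saddle point exists.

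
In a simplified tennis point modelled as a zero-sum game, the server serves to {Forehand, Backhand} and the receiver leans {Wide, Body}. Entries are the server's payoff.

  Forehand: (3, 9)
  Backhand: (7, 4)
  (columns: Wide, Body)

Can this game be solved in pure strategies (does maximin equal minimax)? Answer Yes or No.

No

Row minima: Forehand → 3, Backhand → 4; maximin = 4.
Column maxima: Wide → 7, Body → 9; minimax = 7.
4 ≠ 7, so no pure-strategy equilibrium exists.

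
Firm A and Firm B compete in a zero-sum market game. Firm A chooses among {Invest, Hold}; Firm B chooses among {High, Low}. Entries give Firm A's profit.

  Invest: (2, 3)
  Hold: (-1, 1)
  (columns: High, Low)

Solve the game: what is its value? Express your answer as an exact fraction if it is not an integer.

2

Row minima: Invest → 2, Hold → -1; maximin = 2.
Column maxima: High → 2, Low → 3; minimax = 2.
Since maximin = minimax = 2, there is a saddle point and the value is 2.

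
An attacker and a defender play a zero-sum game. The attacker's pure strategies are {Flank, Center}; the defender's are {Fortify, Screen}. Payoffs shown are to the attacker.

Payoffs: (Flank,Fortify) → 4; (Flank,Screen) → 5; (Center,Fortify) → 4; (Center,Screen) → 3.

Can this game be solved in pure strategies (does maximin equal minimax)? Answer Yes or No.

Row minima: Flank → 4, Center → 3; maximin = 4.
Column maxima: Fortify → 4, Screen → 5; minimax = 4.
maximin = minimax = 4, so a saddle point exists.

Yes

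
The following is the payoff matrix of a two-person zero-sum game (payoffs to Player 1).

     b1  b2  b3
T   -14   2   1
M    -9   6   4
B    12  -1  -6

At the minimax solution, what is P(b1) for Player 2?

10/31

Row minima: T → -14, M → -9, B → -6; maximin = -6.
Column maxima: b1 → 12, b2 → 6, b3 → 4; minimax = 4.
-6 ≠ 4, so there is no saddle point; optimal play is mixed.
T is strictly dominated by M, so Player 1 never plays it.
b2 is strictly dominated by b3 (it gives Player 1 strictly more in every row), so Player 2 never plays it.
On the remaining 2×2 (M, B vs b1, b3):
Let Player 1 play M with probability p. Expected payoff against b1: (-9)p + 12(1−p) = −21p + 12; against b3: 4p + (-6)(1−p) = 10p − 6.
Setting these equal: −21p + 12 = 10p − 6 ⇒ −31p = -18 ⇒ p = 18/31, and the value is (-21)·(18/31) + 12 = -6/31.
For Player 2: with q = P(b1), equating M's and B's payoffs gives −13q + 4 = 18q − 6 ⇒ q = 10/31.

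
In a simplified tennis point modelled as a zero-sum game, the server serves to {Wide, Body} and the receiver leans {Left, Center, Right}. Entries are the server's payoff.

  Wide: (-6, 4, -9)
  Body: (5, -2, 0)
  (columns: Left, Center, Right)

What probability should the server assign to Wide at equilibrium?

2/15

Row minima: Wide → -9, Body → -2; maximin = -2.
Column maxima: Left → 5, Center → 4, Right → 0; minimax = 0.
-2 ≠ 0, so there is no saddle point; optimal play is mixed.
Left is strictly dominated by Right (it gives the server strictly more in every row), so the receiver never plays it.
On the remaining 2×2 (Wide, Body vs Center, Right):
Let the server play Wide with probability p. Expected payoff against Center: 4p + (-2)(1−p) = 6p − 2; against Right: (-9)p + 0(1−p) = −9p.
Setting these equal: 6p − 2 = −9p ⇒ 15p = 2 ⇒ p = 2/15, and the value is (6)·(2/15) − 2 = -6/5.
For the receiver: with q = P(Center), equating Wide's and Body's payoffs gives 13q − 9 = −2q ⇒ q = 3/5.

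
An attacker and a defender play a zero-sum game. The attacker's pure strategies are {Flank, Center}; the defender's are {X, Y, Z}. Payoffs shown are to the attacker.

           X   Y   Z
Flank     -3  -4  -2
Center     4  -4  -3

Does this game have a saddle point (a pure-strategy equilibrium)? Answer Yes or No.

Row minima: Flank → -4, Center → -4; maximin = -4.
Column maxima: X → 4, Y → -4, Z → -2; minimax = -4.
maximin = minimax = -4, so a saddle point exists.

Yes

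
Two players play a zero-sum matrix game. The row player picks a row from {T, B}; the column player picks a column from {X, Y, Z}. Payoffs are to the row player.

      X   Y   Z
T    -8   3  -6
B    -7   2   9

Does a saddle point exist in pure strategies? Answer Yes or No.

Row minima: T → -8, B → -7; maximin = -7.
Column maxima: X → -7, Y → 3, Z → 9; minimax = -7.
maximin = minimax = -7, so a saddle point exists.

Yes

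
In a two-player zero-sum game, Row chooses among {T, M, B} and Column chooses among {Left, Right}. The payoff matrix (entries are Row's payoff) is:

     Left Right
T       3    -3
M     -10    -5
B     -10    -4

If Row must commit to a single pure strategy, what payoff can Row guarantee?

Row minima: T → -3, M → -10, B → -10.
The best of these is -3.

-3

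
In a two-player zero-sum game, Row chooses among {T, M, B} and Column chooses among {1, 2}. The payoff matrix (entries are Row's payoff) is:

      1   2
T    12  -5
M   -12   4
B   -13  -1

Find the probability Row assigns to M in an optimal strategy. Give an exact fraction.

Row minima: T → -5, M → -12, B → -13; maximin = -5.
Column maxima: 1 → 12, 2 → 4; minimax = 4.
-5 ≠ 4, so there is no saddle point; optimal play is mixed.
B is strictly dominated by M, so Row never plays it.
On the remaining 2×2 (T, M vs 1, 2):
Let Row play T with probability p. Expected payoff against 1: 12p + (-12)(1−p) = 24p − 12; against 2: (-5)p + 4(1−p) = −9p + 4.
Setting these equal: 24p − 12 = −9p + 4 ⇒ 33p = 16 ⇒ p = 16/33, and the value is (24)·(16/33) − 12 = -4/11.
For Column: with q = P(1), equating T's and M's payoffs gives 17q − 5 = −16q + 4 ⇒ q = 3/11.

17/33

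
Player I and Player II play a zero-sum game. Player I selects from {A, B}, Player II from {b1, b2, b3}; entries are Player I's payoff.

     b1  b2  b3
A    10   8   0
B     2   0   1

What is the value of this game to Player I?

Row minima: A → 0, B → 0; maximin = 0.
Column maxima: b1 → 10, b2 → 8, b3 → 1; minimax = 1.
0 ≠ 1, so there is no saddle point; optimal play is mixed.
b1 is strictly dominated by b2 (it gives Player I strictly more in every row), so Player II never plays it.
On the remaining 2×2 (A, B vs b2, b3):
Let Player I play A with probability p. Expected payoff against b2: 8p + 0(1−p) = 8p; against b3: 0p + 1(1−p) = −p + 1.
Setting these equal: 8p = −p + 1 ⇒ 9p = 1 ⇒ p = 1/9, and the value is (8)·(1/9) = 8/9.
For Player II: with q = P(b2), equating A's and B's payoffs gives 8q = −q + 1 ⇒ q = 1/9.

8/9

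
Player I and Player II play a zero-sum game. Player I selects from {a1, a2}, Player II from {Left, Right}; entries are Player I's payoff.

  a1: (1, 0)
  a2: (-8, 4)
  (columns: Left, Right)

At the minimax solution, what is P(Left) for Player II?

Row minima: a1 → 0, a2 → -8; maximin = 0.
Column maxima: Left → 1, Right → 4; minimax = 1.
0 ≠ 1, so there is no saddle point; optimal play is mixed.
Let Player I play a1 with probability p. Expected payoff against Left: 1p + (-8)(1−p) = 9p − 8; against Right: 0p + 4(1−p) = −4p + 4.
Setting these equal: 9p − 8 = −4p + 4 ⇒ 13p = 12 ⇒ p = 12/13, and the value is (9)·(12/13) − 8 = 4/13.
For Player II: with q = P(Left), equating a1's and a2's payoffs gives q = −12q + 4 ⇒ q = 4/13.

4/13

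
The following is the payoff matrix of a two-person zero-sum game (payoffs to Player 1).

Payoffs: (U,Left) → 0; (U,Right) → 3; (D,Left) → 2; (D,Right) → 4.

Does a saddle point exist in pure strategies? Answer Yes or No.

Yes

Row minima: U → 0, D → 2; maximin = 2.
Column maxima: Left → 2, Right → 4; minimax = 2.
maximin = minimax = 2, so a saddle point exists.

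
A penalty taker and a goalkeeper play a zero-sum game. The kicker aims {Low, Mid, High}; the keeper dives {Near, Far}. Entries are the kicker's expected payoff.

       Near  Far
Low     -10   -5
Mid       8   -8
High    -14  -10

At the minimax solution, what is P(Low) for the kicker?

16/21

Row minima: Low → -10, Mid → -8, High → -14; maximin = -8.
Column maxima: Near → 8, Far → -5; minimax = -5.
-8 ≠ -5, so there is no saddle point; optimal play is mixed.
High is strictly dominated by Low, so the kicker never plays it.
On the remaining 2×2 (Low, Mid vs Near, Far):
Let the kicker play Low with probability p. Expected payoff against Near: (-10)p + 8(1−p) = −18p + 8; against Far: (-5)p + (-8)(1−p) = 3p − 8.
Setting these equal: −18p + 8 = 3p − 8 ⇒ −21p = -16 ⇒ p = 16/21, and the value is (-18)·(16/21) + 8 = -40/7.
For the keeper: with q = P(Near), equating Low's and Mid's payoffs gives −5q − 5 = 16q − 8 ⇒ q = 1/7.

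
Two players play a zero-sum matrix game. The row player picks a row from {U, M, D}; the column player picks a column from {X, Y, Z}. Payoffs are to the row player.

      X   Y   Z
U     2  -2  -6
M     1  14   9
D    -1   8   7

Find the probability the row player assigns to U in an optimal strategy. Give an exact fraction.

1/2

Row minima: U → -6, M → 1, D → -1; maximin = 1.
Column maxima: X → 2, Y → 14, Z → 9; minimax = 2.
1 ≠ 2, so there is no saddle point; optimal play is mixed.
D is strictly dominated by M, so the row player never plays it.
Y is strictly dominated by Z (it gives the row player strictly more in every row), so the column player never plays it.
On the remaining 2×2 (U, M vs X, Z):
Let the row player play U with probability p. Expected payoff against X: 2p + 1(1−p) = p + 1; against Z: (-6)p + 9(1−p) = −15p + 9.
Setting these equal: p + 1 = −15p + 9 ⇒ 16p = 8 ⇒ p = 1/2, and the value is (1)·(1/2) + 1 = 3/2.
For the column player: with q = P(X), equating U's and M's payoffs gives 8q − 6 = −8q + 9 ⇒ q = 15/16.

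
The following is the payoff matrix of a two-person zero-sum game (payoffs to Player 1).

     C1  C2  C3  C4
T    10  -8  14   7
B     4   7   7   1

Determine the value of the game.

Row minima: T → -8, B → 1; maximin = 1.
Column maxima: C1 → 10, C2 → 7, C3 → 14, C4 → 7; minimax = 7.
1 ≠ 7, so there is no saddle point; optimal play is mixed.
C1 is strictly dominated by C4 (it gives Player 1 strictly more in every row), so Player 2 never plays it.
C3 is strictly dominated by C4 (it gives Player 1 strictly more in every row), so Player 2 never plays it.
On the remaining 2×2 (T, B vs C2, C4):
Let Player 1 play T with probability p. Expected payoff against C2: (-8)p + 7(1−p) = −15p + 7; against C4: 7p + 1(1−p) = 6p + 1.
Setting these equal: −15p + 7 = 6p + 1 ⇒ −21p = -6 ⇒ p = 2/7, and the value is (-15)·(2/7) + 7 = 19/7.
For Player 2: with q = P(C2), equating T's and B's payoffs gives −15q + 7 = 6q + 1 ⇒ q = 2/7.

19/7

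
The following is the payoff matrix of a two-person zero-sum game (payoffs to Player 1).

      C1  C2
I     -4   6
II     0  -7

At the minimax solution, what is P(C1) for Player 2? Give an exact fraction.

13/17

Row minima: I → -4, II → -7; maximin = -4.
Column maxima: C1 → 0, C2 → 6; minimax = 0.
-4 ≠ 0, so there is no saddle point; optimal play is mixed.
Let Player 1 play I with probability p. Expected payoff against C1: (-4)p + 0(1−p) = −4p; against C2: 6p + (-7)(1−p) = 13p − 7.
Setting these equal: −4p = 13p − 7 ⇒ −17p = -7 ⇒ p = 7/17, and the value is (-4)·(7/17) = -28/17.
For Player 2: with q = P(C1), equating I's and II's payoffs gives −10q + 6 = 7q − 7 ⇒ q = 13/17.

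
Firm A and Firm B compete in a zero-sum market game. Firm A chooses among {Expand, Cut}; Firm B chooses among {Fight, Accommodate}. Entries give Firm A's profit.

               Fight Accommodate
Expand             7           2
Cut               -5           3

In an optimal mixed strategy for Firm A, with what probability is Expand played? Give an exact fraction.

8/13

Row minima: Expand → 2, Cut → -5; maximin = 2.
Column maxima: Fight → 7, Accommodate → 3; minimax = 3.
2 ≠ 3, so there is no saddle point; optimal play is mixed.
Let Firm A play Expand with probability p. Expected payoff against Fight: 7p + (-5)(1−p) = 12p − 5; against Accommodate: 2p + 3(1−p) = −p + 3.
Setting these equal: 12p − 5 = −p + 3 ⇒ 13p = 8 ⇒ p = 8/13, and the value is (12)·(8/13) − 5 = 31/13.
For Firm B: with q = P(Fight), equating Expand's and Cut's payoffs gives 5q + 2 = −8q + 3 ⇒ q = 1/13.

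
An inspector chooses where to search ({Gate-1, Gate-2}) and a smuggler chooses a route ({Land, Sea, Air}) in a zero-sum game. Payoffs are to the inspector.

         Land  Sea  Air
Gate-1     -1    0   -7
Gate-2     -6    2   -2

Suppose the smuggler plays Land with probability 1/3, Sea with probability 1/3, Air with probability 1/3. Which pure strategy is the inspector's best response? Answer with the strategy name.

Gate-2

Expected payoff of Gate-1: (1/3)·(-1) + (1/3)·0 + (1/3)·(-7) = -8/3.
Expected payoff of Gate-2: (1/3)·(-6) + (1/3)·2 + (1/3)·(-2) = -2.
The largest is -2, so the inspector's best response is Gate-2.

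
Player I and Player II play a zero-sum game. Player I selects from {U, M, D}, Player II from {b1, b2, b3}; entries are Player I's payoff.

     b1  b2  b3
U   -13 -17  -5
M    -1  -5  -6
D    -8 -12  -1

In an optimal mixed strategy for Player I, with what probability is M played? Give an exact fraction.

11/12

Row minima: U → -17, M → -6, D → -12; maximin = -6.
Column maxima: b1 → -1, b2 → -5, b3 → -1; minimax = -5.
-6 ≠ -5, so there is no saddle point; optimal play is mixed.
U is strictly dominated by D, so Player I never plays it.
b1 is strictly dominated by b2 (it gives Player I strictly more in every row), so Player II never plays it.
On the remaining 2×2 (M, D vs b2, b3):
Let Player I play M with probability p. Expected payoff against b2: (-5)p + (-12)(1−p) = 7p − 12; against b3: (-6)p + (-1)(1−p) = −5p − 1.
Setting these equal: 7p − 12 = −5p − 1 ⇒ 12p = 11 ⇒ p = 11/12, and the value is (7)·(11/12) − 12 = -67/12.
For Player II: with q = P(b2), equating M's and D's payoffs gives q − 6 = −11q − 1 ⇒ q = 5/12.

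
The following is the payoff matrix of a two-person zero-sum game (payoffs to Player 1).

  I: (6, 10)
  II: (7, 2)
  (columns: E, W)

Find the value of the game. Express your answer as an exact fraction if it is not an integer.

Row minima: I → 6, II → 2; maximin = 6.
Column maxima: E → 7, W → 10; minimax = 7.
6 ≠ 7, so there is no saddle point; optimal play is mixed.
Let Player 1 play I with probability p. Expected payoff against E: 6p + 7(1−p) = −p + 7; against W: 10p + 2(1−p) = 8p + 2.
Setting these equal: −p + 7 = 8p + 2 ⇒ −9p = -5 ⇒ p = 5/9, and the value is (-1)·(5/9) + 7 = 58/9.
For Player 2: with q = P(E), equating I's and II's payoffs gives −4q + 10 = 5q + 2 ⇒ q = 8/9.

58/9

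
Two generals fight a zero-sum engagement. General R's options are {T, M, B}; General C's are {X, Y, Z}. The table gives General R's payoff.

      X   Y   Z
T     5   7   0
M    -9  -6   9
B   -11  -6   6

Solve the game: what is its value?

Row minima: T → 0, M → -9, B → -11; maximin = 0.
Column maxima: X → 5, Y → 7, Z → 9; minimax = 5.
0 ≠ 5, so there is no saddle point; optimal play is mixed.
Y is strictly dominated by X (it gives General R strictly more in every row), so General C never plays it.
With Y eliminated, B is strictly dominated by M (M gives General R strictly more in every remaining column), so General R never plays it.
On the remaining 2×2 (T, M vs X, Z):
Let General R play T with probability p. Expected payoff against X: 5p + (-9)(1−p) = 14p − 9; against Z: 0p + 9(1−p) = −9p + 9.
Setting these equal: 14p − 9 = −9p + 9 ⇒ 23p = 18 ⇒ p = 18/23, and the value is (14)·(18/23) − 9 = 45/23.
For General C: with q = P(X), equating T's and M's payoffs gives 5q = −18q + 9 ⇒ q = 9/23.

45/23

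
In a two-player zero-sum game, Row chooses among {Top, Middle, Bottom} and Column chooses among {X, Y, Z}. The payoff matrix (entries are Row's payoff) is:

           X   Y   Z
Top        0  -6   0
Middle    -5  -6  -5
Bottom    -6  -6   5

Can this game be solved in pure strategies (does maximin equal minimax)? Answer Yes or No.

Yes

Row minima: Top → -6, Middle → -6, Bottom → -6; maximin = -6.
Column maxima: X → 0, Y → -6, Z → 5; minimax = -6.
maximin = minimax = -6, so a saddle point exists.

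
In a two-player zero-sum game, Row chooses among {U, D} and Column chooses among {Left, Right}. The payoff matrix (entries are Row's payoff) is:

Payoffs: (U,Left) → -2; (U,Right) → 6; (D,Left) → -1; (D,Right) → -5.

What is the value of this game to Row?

Row minima: U → -2, D → -5; maximin = -2.
Column maxima: Left → -1, Right → 6; minimax = -1.
-2 ≠ -1, so there is no saddle point; optimal play is mixed.
Let Row play U with probability p. Expected payoff against Left: (-2)p + (-1)(1−p) = −p − 1; against Right: 6p + (-5)(1−p) = 11p − 5.
Setting these equal: −p − 1 = 11p − 5 ⇒ −12p = -4 ⇒ p = 1/3, and the value is (-1)·(1/3) − 1 = -4/3.
For Column: with q = P(Left), equating U's and D's payoffs gives −8q + 6 = 4q − 5 ⇒ q = 11/12.

-4/3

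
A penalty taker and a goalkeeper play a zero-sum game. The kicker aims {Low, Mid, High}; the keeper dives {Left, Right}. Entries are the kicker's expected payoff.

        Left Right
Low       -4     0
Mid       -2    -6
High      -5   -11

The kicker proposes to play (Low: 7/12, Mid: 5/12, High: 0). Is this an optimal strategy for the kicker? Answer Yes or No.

Against Left this mix gives (7/12)·(-4) + (5/12)·(-2) = -19/6.
Against Right this mix gives (7/12)·0 + (5/12)·(-6) = -5/2.
The keeper will play Left, holding the kicker to -19/6. Shifting weight toward the row that does better against Left would raise this floor (the equalizing mix achieves -3 against both Left and Right), so the proposed strategy is not optimal.

No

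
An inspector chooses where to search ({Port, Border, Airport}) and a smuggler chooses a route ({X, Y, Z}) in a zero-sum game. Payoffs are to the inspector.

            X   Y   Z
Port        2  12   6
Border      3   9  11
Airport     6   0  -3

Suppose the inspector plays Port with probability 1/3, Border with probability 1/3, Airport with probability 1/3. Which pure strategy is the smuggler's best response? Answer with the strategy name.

X

If the smuggler plays X, the inspector's expected payoff is (1/3)·2 + (1/3)·3 + (1/3)·6 = 11/3.
If the smuggler plays Y, the inspector's expected payoff is (1/3)·12 + (1/3)·9 + (1/3)·0 = 7.
If the smuggler plays Z, the inspector's expected payoff is (1/3)·6 + (1/3)·11 + (1/3)·(-3) = 14/3.
The smuggler minimizes the inspector's payoff; the smallest is 11/3, so the best response is X.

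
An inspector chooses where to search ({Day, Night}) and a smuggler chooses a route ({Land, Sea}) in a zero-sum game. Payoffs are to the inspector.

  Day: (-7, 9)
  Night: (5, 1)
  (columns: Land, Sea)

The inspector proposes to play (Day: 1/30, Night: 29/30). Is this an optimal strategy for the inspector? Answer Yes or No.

No

Against Land this mix gives (1/30)·(-7) + (29/30)·5 = 23/5.
Against Sea this mix gives (1/30)·9 + (29/30)·1 = 19/15.
The smuggler will play Sea, holding the inspector to 19/15. Shifting weight toward the row that does better against Sea would raise this floor (the equalizing mix achieves 13/5 against both Sea and Land), so the proposed strategy is not optimal.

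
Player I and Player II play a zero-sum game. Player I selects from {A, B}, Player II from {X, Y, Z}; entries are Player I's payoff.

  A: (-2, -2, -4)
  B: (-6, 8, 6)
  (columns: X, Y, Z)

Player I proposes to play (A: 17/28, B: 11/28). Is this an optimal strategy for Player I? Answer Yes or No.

Against X this mix gives (17/28)·(-2) + (11/28)·(-6) = -25/7.
Against Y this mix gives (17/28)·(-2) + (11/28)·8 = 27/14.
Against Z this mix gives (17/28)·(-4) + (11/28)·6 = -1/14.
Player II will play X, holding Player I to -25/7. Shifting weight toward the row that does better against X would raise this floor (the equalizing mix achieves -18/7 against both X and Z), so the proposed strategy is not optimal.

No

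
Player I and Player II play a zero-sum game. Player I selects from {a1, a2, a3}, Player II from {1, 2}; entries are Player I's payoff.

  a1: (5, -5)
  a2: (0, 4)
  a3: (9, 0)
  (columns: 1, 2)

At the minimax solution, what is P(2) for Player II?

Row minima: a1 → -5, a2 → 0, a3 → 0; maximin = 0.
Column maxima: 1 → 9, 2 → 4; minimax = 4.
0 ≠ 4, so there is no saddle point; optimal play is mixed.
a1 is strictly dominated by a3, so Player I never plays it.
On the remaining 2×2 (a2, a3 vs 1, 2):
Let Player I play a2 with probability p. Expected payoff against 1: 0p + 9(1−p) = −9p + 9; against 2: 4p + 0(1−p) = 4p.
Setting these equal: −9p + 9 = 4p ⇒ −13p = -9 ⇒ p = 9/13, and the value is (-9)·(9/13) + 9 = 36/13.
For Player II: with q = P(1), equating a2's and a3's payoffs gives −4q + 4 = 9q ⇒ q = 4/13.

9/13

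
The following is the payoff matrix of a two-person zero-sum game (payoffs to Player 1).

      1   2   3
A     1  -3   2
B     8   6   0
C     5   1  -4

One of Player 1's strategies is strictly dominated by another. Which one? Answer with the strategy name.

C

B gives a strictly higher payoff than C against every column: 8 > 5, 6 > 1, 0 > -4.
So C is strictly dominated and Player 1 never plays it.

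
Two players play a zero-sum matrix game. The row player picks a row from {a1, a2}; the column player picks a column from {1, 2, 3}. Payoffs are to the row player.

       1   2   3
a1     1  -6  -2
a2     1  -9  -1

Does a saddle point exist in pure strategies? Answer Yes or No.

Row minima: a1 → -6, a2 → -9; maximin = -6.
Column maxima: 1 → 1, 2 → -6, 3 → -1; minimax = -6.
maximin = minimax = -6, so a saddle point exists.

Yes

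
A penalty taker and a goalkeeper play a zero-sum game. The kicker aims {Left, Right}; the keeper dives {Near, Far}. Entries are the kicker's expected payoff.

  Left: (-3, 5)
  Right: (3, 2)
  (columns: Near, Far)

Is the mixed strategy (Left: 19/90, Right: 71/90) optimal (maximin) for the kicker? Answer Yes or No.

Against Near this mix gives (19/90)·(-3) + (71/90)·3 = 26/15.
Against Far this mix gives (19/90)·5 + (71/90)·2 = 79/30.
The keeper will play Near, holding the kicker to 26/15. Shifting weight toward the row that does better against Near would raise this floor (the equalizing mix achieves 7/3 against both Near and Far), so the proposed strategy is not optimal.

No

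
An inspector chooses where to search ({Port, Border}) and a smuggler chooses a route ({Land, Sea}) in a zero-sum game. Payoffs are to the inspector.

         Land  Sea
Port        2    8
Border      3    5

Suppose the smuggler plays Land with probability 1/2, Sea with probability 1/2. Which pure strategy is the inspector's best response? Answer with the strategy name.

Port

Expected payoff of Port: (1/2)·2 + (1/2)·8 = 5.
Expected payoff of Border: (1/2)·3 + (1/2)·5 = 4.
The largest is 5, so the inspector's best response is Port.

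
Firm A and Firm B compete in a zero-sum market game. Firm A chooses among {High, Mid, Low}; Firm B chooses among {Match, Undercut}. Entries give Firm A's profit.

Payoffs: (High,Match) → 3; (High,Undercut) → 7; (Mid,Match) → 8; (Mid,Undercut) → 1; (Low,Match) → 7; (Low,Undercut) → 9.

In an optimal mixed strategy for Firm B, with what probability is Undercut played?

1/9

Row minima: High → 3, Mid → 1, Low → 7; maximin = 7.
Column maxima: Match → 8, Undercut → 9; minimax = 8.
7 ≠ 8, so there is no saddle point; optimal play is mixed.
High is strictly dominated by Low, so Firm A never plays it.
On the remaining 2×2 (Mid, Low vs Match, Undercut):
Let Firm A play Mid with probability p. Expected payoff against Match: 8p + 7(1−p) = p + 7; against Undercut: 1p + 9(1−p) = −8p + 9.
Setting these equal: p + 7 = −8p + 9 ⇒ 9p = 2 ⇒ p = 2/9, and the value is (1)·(2/9) + 7 = 65/9.
For Firm B: with q = P(Match), equating Mid's and Low's payoffs gives 7q + 1 = −2q + 9 ⇒ q = 8/9.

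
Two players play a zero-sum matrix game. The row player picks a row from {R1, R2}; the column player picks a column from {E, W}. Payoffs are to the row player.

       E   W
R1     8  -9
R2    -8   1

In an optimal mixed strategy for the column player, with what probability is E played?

5/13

Row minima: R1 → -9, R2 → -8; maximin = -8.
Column maxima: E → 8, W → 1; minimax = 1.
-8 ≠ 1, so there is no saddle point; optimal play is mixed.
Let the row player play R1 with probability p. Expected payoff against E: 8p + (-8)(1−p) = 16p − 8; against W: (-9)p + 1(1−p) = −10p + 1.
Setting these equal: 16p − 8 = −10p + 1 ⇒ 26p = 9 ⇒ p = 9/26, and the value is (16)·(9/26) − 8 = -32/13.
For the column player: with q = P(E), equating R1's and R2's payoffs gives 17q − 9 = −9q + 1 ⇒ q = 5/13.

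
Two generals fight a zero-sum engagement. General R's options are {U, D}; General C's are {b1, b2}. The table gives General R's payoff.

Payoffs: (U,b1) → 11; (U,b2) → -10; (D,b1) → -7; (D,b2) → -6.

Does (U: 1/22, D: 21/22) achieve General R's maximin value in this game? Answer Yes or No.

Against b1 this mix gives (1/22)·11 + (21/22)·(-7) = -68/11.
Against b2 this mix gives (1/22)·(-10) + (21/22)·(-6) = -68/11.
All of General C's active replies (b1, b2) yield -68/11, and no column does worse for General R. The mix makes General C indifferent and guarantees -68/11, so it is optimal.

Yes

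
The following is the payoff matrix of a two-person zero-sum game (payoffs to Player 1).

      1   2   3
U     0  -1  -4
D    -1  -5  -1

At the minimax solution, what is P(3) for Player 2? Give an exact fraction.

Row minima: U → -4, D → -5; maximin = -4.
Column maxima: 1 → 0, 2 → -1, 3 → -1; minimax = -1.
-4 ≠ -1, so there is no saddle point; optimal play is mixed.
1 is strictly dominated by 2 (it gives Player 1 strictly more in every row), so Player 2 never plays it.
On the remaining 2×2 (U, D vs 2, 3):
Let Player 1 play U with probability p. Expected payoff against 2: (-1)p + (-5)(1−p) = 4p − 5; against 3: (-4)p + (-1)(1−p) = −3p − 1.
Setting these equal: 4p − 5 = −3p − 1 ⇒ 7p = 4 ⇒ p = 4/7, and the value is (4)·(4/7) − 5 = -19/7.
For Player 2: with q = P(2), equating U's and D's payoffs gives 3q − 4 = −4q − 1 ⇒ q = 3/7.

4/7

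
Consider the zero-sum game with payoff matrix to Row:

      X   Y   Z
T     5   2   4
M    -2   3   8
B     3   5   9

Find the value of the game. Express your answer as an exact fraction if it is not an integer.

Row minima: T → 2, M → -2, B → 3; maximin = 3.
Column maxima: X → 5, Y → 5, Z → 9; minimax = 5.
3 ≠ 5, so there is no saddle point; optimal play is mixed.
M is strictly dominated by B, so Row never plays it.
Z is strictly dominated by Y (it gives Row strictly more in every row), so Column never plays it.
On the remaining 2×2 (T, B vs X, Y):
Let Row play T with probability p. Expected payoff against X: 5p + 3(1−p) = 2p + 3; against Y: 2p + 5(1−p) = −3p + 5.
Setting these equal: 2p + 3 = −3p + 5 ⇒ 5p = 2 ⇒ p = 2/5, and the value is (2)·(2/5) + 3 = 19/5.
For Column: with q = P(X), equating T's and B's payoffs gives 3q + 2 = −2q + 5 ⇒ q = 3/5.

19/5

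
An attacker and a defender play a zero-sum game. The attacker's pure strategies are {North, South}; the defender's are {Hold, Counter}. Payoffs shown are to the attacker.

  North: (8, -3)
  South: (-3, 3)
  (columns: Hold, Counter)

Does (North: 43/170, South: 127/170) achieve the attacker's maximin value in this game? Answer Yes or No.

Against Hold this mix gives (43/170)·8 + (127/170)·(-3) = -37/170.
Against Counter this mix gives (43/170)·(-3) + (127/170)·3 = 126/85.
The defender will play Hold, holding the attacker to -37/170. Shifting weight toward the row that does better against Hold would raise this floor (the equalizing mix achieves 15/17 against both Hold and Counter), so the proposed strategy is not optimal.

No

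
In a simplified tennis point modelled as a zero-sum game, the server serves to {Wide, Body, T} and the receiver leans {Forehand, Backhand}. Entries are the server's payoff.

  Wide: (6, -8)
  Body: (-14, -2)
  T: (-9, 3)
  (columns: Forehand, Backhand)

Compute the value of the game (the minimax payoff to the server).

-27/13

Row minima: Wide → -8, Body → -14, T → -9; maximin = -8.
Column maxima: Forehand → 6, Backhand → 3; minimax = 3.
-8 ≠ 3, so there is no saddle point; optimal play is mixed.
Body is strictly dominated by T, so the server never plays it.
On the remaining 2×2 (Wide, T vs Forehand, Backhand):
Let the server play Wide with probability p. Expected payoff against Forehand: 6p + (-9)(1−p) = 15p − 9; against Backhand: (-8)p + 3(1−p) = −11p + 3.
Setting these equal: 15p − 9 = −11p + 3 ⇒ 26p = 12 ⇒ p = 6/13, and the value is (15)·(6/13) − 9 = -27/13.
For the receiver: with q = P(Forehand), equating Wide's and T's payoffs gives 14q − 8 = −12q + 3 ⇒ q = 11/26.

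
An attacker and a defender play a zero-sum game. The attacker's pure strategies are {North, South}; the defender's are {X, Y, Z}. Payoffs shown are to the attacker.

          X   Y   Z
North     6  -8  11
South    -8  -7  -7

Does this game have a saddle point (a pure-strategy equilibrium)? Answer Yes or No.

Row minima: North → -8, South → -8; maximin = -8.
Column maxima: X → 6, Y → -7, Z → 11; minimax = -7.
-8 ≠ -7, so no pure-strategy equilibrium exists.

No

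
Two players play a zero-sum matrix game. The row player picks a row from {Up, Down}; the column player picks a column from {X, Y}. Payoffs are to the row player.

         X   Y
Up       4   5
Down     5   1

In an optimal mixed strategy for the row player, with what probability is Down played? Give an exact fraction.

Row minima: Up → 4, Down → 1; maximin = 4.
Column maxima: X → 5, Y → 5; minimax = 5.
4 ≠ 5, so there is no saddle point; optimal play is mixed.
Let the row player play Up with probability p. Expected payoff against X: 4p + 5(1−p) = −p + 5; against Y: 5p + 1(1−p) = 4p + 1.
Setting these equal: −p + 5 = 4p + 1 ⇒ −5p = -4 ⇒ p = 4/5, and the value is (-1)·(4/5) + 5 = 21/5.
For the column player: with q = P(X), equating Up's and Down's payoffs gives −q + 5 = 4q + 1 ⇒ q = 4/5.

1/5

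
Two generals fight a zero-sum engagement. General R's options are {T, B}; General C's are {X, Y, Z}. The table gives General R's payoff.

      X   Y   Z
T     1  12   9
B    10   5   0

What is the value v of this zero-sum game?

5

Row minima: T → 1, B → 0; maximin = 1.
Column maxima: X → 10, Y → 12, Z → 9; minimax = 9.
1 ≠ 9, so there is no saddle point; optimal play is mixed.
Y is strictly dominated by Z (it gives General R strictly more in every row), so General C never plays it.
On the remaining 2×2 (T, B vs X, Z):
Let General R play T with probability p. Expected payoff against X: 1p + 10(1−p) = −9p + 10; against Z: 9p + 0(1−p) = 9p.
Setting these equal: −9p + 10 = 9p ⇒ −18p = -10 ⇒ p = 5/9, and the value is (-9)·(5/9) + 10 = 5.
For General C: with q = P(X), equating T's and B's payoffs gives −8q + 9 = 10q ⇒ q = 1/2.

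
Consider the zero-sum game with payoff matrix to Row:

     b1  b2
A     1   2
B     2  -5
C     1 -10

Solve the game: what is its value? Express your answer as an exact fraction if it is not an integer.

Row minima: A → 1, B → -5, C → -10; maximin = 1.
Column maxima: b1 → 2, b2 → 2; minimax = 2.
1 ≠ 2, so there is no saddle point; optimal play is mixed.
C is strictly dominated by B, so Row never plays it.
On the remaining 2×2 (A, B vs b1, b2):
Let Row play A with probability p. Expected payoff against b1: 1p + 2(1−p) = −p + 2; against b2: 2p + (-5)(1−p) = 7p − 5.
Setting these equal: −p + 2 = 7p − 5 ⇒ −8p = -7 ⇒ p = 7/8, and the value is (-1)·(7/8) + 2 = 9/8.
For Column: with q = P(b1), equating A's and B's payoffs gives −q + 2 = 7q − 5 ⇒ q = 7/8.

9/8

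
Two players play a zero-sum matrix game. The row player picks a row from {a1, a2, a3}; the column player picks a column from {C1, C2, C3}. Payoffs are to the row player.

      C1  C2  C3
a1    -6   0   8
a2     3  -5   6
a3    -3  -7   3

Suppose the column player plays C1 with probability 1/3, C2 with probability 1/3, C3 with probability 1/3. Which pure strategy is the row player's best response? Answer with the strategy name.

Expected payoff of a1: (1/3)·(-6) + (1/3)·0 + (1/3)·8 = 2/3.
Expected payoff of a2: (1/3)·3 + (1/3)·(-5) + (1/3)·6 = 4/3.
Expected payoff of a3: (1/3)·(-3) + (1/3)·(-7) + (1/3)·3 = -7/3.
The largest is 4/3, so the row player's best response is a2.

a2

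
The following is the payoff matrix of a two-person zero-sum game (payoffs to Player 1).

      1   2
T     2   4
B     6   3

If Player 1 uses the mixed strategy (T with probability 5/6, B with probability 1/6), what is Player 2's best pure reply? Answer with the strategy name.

1

If Player 2 plays 1, Player 1's expected payoff is (5/6)·2 + (1/6)·6 = 8/3.
If Player 2 plays 2, Player 1's expected payoff is (5/6)·4 + (1/6)·3 = 23/6.
Player 2 minimizes Player 1's payoff; the smallest is 8/3, so the best response is 1.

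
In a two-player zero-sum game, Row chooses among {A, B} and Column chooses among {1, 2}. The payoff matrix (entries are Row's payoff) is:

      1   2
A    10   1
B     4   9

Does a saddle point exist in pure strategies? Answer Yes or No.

No

Row minima: A → 1, B → 4; maximin = 4.
Column maxima: 1 → 10, 2 → 9; minimax = 9.
4 ≠ 9, so no pure-strategy equilibrium exists.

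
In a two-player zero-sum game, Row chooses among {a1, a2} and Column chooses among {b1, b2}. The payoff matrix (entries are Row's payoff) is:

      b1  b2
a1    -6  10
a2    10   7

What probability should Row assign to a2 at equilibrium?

Row minima: a1 → -6, a2 → 7; maximin = 7.
Column maxima: b1 → 10, b2 → 10; minimax = 10.
7 ≠ 10, so there is no saddle point; optimal play is mixed.
Let Row play a1 with probability p. Expected payoff against b1: (-6)p + 10(1−p) = −16p + 10; against b2: 10p + 7(1−p) = 3p + 7.
Setting these equal: −16p + 10 = 3p + 7 ⇒ −19p = -3 ⇒ p = 3/19, and the value is (-16)·(3/19) + 10 = 142/19.
For Column: with q = P(b1), equating a1's and a2's payoffs gives −16q + 10 = 3q + 7 ⇒ q = 3/19.

16/19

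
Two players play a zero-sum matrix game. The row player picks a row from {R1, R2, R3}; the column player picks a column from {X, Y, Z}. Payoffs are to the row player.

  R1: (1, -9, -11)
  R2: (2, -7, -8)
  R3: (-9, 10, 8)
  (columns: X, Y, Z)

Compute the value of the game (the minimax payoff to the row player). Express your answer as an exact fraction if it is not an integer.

Row minima: R1 → -11, R2 → -8, R3 → -9; maximin = -8.
Column maxima: X → 2, Y → 10, Z → 8; minimax = 2.
-8 ≠ 2, so there is no saddle point; optimal play is mixed.
R1 is strictly dominated by R2, so the row player never plays it.
Y is strictly dominated by Z (it gives the row player strictly more in every row), so the column player never plays it.
On the remaining 2×2 (R2, R3 vs X, Z):
Let the row player play R2 with probability p. Expected payoff against X: 2p + (-9)(1−p) = 11p − 9; against Z: (-8)p + 8(1−p) = −16p + 8.
Setting these equal: 11p − 9 = −16p + 8 ⇒ 27p = 17 ⇒ p = 17/27, and the value is (11)·(17/27) − 9 = -56/27.
For the column player: with q = P(X), equating R2's and R3's payoffs gives 10q − 8 = −17q + 8 ⇒ q = 16/27.

-56/27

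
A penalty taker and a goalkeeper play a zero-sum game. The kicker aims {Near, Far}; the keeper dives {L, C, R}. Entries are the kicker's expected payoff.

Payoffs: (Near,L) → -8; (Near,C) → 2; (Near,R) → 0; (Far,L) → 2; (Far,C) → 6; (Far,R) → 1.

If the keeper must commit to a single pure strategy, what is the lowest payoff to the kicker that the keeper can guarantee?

Column maxima: L → 2, C → 6, R → 1.
The smallest of these is 1.

1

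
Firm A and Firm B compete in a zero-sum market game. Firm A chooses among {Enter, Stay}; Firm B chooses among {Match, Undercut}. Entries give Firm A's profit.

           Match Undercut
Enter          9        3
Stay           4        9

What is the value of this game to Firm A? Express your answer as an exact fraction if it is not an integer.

Row minima: Enter → 3, Stay → 4; maximin = 4.
Column maxima: Match → 9, Undercut → 9; minimax = 9.
4 ≠ 9, so there is no saddle point; optimal play is mixed.
Let Firm A play Enter with probability p. Expected payoff against Match: 9p + 4(1−p) = 5p + 4; against Undercut: 3p + 9(1−p) = −6p + 9.
Setting these equal: 5p + 4 = −6p + 9 ⇒ 11p = 5 ⇒ p = 5/11, and the value is (5)·(5/11) + 4 = 69/11.
For Firm B: with q = P(Match), equating Enter's and Stay's payoffs gives 6q + 3 = −5q + 9 ⇒ q = 6/11.

69/11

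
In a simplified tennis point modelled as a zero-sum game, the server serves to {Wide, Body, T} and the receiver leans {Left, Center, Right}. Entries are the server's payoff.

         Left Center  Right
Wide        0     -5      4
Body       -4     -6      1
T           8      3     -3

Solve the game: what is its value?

Row minima: Wide → -5, Body → -6, T → -3; maximin = -3.
Column maxima: Left → 8, Center → 3, Right → 4; minimax = 3.
-3 ≠ 3, so there is no saddle point; optimal play is mixed.
Body is strictly dominated by Wide, so the server never plays it.
Left is strictly dominated by Center (it gives the server strictly more in every row), so the receiver never plays it.
On the remaining 2×2 (Wide, T vs Center, Right):
Let the server play Wide with probability p. Expected payoff against Center: (-5)p + 3(1−p) = −8p + 3; against Right: 4p + (-3)(1−p) = 7p − 3.
Setting these equal: −8p + 3 = 7p − 3 ⇒ −15p = -6 ⇒ p = 2/5, and the value is (-8)·(2/5) + 3 = -1/5.
For the receiver: with q = P(Center), equating Wide's and T's payoffs gives −9q + 4 = 6q − 3 ⇒ q = 7/15.

-1/5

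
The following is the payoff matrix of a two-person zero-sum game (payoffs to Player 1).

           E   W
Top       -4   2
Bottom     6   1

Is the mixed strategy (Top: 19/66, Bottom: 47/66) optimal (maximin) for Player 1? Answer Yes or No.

Against E this mix gives (19/66)·(-4) + (47/66)·6 = 103/33.
Against W this mix gives (19/66)·2 + (47/66)·1 = 85/66.
Player 2 will play W, holding Player 1 to 85/66. Shifting weight toward the row that does better against W would raise this floor (the equalizing mix achieves 16/11 against both W and E), so the proposed strategy is not optimal.

No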